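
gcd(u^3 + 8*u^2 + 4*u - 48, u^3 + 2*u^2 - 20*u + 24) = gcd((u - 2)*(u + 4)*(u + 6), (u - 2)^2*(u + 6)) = u^2 + 4*u - 12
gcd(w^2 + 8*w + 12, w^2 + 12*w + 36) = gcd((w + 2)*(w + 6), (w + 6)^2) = w + 6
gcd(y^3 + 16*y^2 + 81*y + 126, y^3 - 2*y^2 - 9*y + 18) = y + 3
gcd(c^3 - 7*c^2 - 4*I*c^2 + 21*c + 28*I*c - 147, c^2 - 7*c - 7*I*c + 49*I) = c^2 + c*(-7 - 7*I) + 49*I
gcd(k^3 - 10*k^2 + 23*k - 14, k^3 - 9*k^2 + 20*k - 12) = k^2 - 3*k + 2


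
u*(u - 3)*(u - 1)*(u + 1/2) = u^4 - 7*u^3/2 + u^2 + 3*u/2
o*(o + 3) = o^2 + 3*o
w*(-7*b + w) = -7*b*w + w^2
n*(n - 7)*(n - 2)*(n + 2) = n^4 - 7*n^3 - 4*n^2 + 28*n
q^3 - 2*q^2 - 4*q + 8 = (q - 2)^2*(q + 2)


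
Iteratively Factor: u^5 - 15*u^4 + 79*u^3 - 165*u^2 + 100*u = (u)*(u^4 - 15*u^3 + 79*u^2 - 165*u + 100) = u*(u - 5)*(u^3 - 10*u^2 + 29*u - 20) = u*(u - 5)*(u - 4)*(u^2 - 6*u + 5) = u*(u - 5)^2*(u - 4)*(u - 1)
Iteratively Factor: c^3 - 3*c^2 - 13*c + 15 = (c - 5)*(c^2 + 2*c - 3) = (c - 5)*(c - 1)*(c + 3)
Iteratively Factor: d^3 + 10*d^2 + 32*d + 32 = (d + 2)*(d^2 + 8*d + 16) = (d + 2)*(d + 4)*(d + 4)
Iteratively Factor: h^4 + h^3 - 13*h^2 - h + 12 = (h - 1)*(h^3 + 2*h^2 - 11*h - 12) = (h - 3)*(h - 1)*(h^2 + 5*h + 4) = (h - 3)*(h - 1)*(h + 4)*(h + 1)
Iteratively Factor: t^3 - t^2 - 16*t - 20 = (t + 2)*(t^2 - 3*t - 10) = (t - 5)*(t + 2)*(t + 2)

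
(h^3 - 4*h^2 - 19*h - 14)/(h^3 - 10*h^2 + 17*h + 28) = (h + 2)/(h - 4)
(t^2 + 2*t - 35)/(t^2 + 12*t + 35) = (t - 5)/(t + 5)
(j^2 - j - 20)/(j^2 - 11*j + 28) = (j^2 - j - 20)/(j^2 - 11*j + 28)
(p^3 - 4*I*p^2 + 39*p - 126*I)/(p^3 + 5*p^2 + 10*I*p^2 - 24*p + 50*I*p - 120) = (p^2 - 10*I*p - 21)/(p^2 + p*(5 + 4*I) + 20*I)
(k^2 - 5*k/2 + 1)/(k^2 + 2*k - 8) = (k - 1/2)/(k + 4)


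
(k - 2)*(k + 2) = k^2 - 4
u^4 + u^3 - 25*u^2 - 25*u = u*(u - 5)*(u + 1)*(u + 5)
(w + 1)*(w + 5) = w^2 + 6*w + 5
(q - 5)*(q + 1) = q^2 - 4*q - 5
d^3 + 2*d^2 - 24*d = d*(d - 4)*(d + 6)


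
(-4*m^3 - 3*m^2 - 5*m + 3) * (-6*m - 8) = 24*m^4 + 50*m^3 + 54*m^2 + 22*m - 24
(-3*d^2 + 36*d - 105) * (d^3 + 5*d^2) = -3*d^5 + 21*d^4 + 75*d^3 - 525*d^2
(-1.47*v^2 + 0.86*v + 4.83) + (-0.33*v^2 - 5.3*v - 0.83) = -1.8*v^2 - 4.44*v + 4.0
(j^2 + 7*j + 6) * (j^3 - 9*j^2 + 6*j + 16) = j^5 - 2*j^4 - 51*j^3 + 4*j^2 + 148*j + 96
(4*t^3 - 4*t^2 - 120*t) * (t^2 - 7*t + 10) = 4*t^5 - 32*t^4 - 52*t^3 + 800*t^2 - 1200*t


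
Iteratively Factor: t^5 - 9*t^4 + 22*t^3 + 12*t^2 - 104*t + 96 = (t + 2)*(t^4 - 11*t^3 + 44*t^2 - 76*t + 48) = (t - 2)*(t + 2)*(t^3 - 9*t^2 + 26*t - 24) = (t - 2)^2*(t + 2)*(t^2 - 7*t + 12) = (t - 3)*(t - 2)^2*(t + 2)*(t - 4)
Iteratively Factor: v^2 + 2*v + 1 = (v + 1)*(v + 1)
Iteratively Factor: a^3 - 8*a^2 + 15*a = (a)*(a^2 - 8*a + 15) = a*(a - 3)*(a - 5)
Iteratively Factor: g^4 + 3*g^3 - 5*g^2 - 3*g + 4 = (g + 1)*(g^3 + 2*g^2 - 7*g + 4) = (g - 1)*(g + 1)*(g^2 + 3*g - 4) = (g - 1)^2*(g + 1)*(g + 4)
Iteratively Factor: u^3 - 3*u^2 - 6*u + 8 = (u - 1)*(u^2 - 2*u - 8) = (u - 1)*(u + 2)*(u - 4)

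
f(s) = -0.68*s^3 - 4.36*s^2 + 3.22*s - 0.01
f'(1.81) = -19.25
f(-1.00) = -6.91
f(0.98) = -1.68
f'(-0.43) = 6.59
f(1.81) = -12.50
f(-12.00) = 508.55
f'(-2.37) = 12.43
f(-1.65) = -14.14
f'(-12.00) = -185.90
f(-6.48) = -18.93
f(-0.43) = -2.15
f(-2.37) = -23.08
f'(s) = -2.04*s^2 - 8.72*s + 3.22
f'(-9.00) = -83.54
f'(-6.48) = -25.93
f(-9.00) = 113.57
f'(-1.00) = 9.90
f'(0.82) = -5.30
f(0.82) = -0.68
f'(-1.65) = 12.05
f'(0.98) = -7.28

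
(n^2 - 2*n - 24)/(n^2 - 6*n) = (n + 4)/n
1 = 1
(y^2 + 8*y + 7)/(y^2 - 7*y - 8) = (y + 7)/(y - 8)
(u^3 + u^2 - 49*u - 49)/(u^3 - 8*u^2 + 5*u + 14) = (u + 7)/(u - 2)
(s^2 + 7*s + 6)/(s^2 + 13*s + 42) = (s + 1)/(s + 7)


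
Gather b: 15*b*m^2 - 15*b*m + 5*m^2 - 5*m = b*(15*m^2 - 15*m) + 5*m^2 - 5*m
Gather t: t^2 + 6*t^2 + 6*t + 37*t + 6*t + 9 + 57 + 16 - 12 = 7*t^2 + 49*t + 70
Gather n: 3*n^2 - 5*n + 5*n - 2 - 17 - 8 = 3*n^2 - 27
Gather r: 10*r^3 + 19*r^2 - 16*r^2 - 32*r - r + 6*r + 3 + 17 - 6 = 10*r^3 + 3*r^2 - 27*r + 14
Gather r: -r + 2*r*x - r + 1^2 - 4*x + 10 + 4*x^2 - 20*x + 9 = r*(2*x - 2) + 4*x^2 - 24*x + 20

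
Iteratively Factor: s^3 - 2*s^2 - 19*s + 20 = (s - 1)*(s^2 - s - 20) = (s - 1)*(s + 4)*(s - 5)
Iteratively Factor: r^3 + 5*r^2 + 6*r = (r + 2)*(r^2 + 3*r) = r*(r + 2)*(r + 3)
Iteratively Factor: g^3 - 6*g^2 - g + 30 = (g - 5)*(g^2 - g - 6) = (g - 5)*(g + 2)*(g - 3)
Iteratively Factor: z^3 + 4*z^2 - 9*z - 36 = (z + 3)*(z^2 + z - 12) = (z - 3)*(z + 3)*(z + 4)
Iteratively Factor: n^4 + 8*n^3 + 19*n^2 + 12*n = (n + 1)*(n^3 + 7*n^2 + 12*n) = (n + 1)*(n + 3)*(n^2 + 4*n) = (n + 1)*(n + 3)*(n + 4)*(n)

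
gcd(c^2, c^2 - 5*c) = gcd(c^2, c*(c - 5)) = c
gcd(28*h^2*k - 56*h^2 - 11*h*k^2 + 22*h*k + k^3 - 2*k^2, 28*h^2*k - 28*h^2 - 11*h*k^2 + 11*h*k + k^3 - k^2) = 28*h^2 - 11*h*k + k^2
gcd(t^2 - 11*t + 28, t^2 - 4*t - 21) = t - 7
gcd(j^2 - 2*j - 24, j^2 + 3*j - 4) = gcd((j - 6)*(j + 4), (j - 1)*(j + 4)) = j + 4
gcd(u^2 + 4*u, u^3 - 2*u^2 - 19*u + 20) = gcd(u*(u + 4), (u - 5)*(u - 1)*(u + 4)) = u + 4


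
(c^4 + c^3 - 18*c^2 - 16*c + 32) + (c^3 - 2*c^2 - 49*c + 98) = c^4 + 2*c^3 - 20*c^2 - 65*c + 130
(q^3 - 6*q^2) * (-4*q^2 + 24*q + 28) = -4*q^5 + 48*q^4 - 116*q^3 - 168*q^2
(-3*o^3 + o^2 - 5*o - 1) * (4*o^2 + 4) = -12*o^5 + 4*o^4 - 32*o^3 - 20*o - 4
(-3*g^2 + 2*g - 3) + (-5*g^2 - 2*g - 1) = -8*g^2 - 4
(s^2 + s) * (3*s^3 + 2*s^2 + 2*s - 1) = 3*s^5 + 5*s^4 + 4*s^3 + s^2 - s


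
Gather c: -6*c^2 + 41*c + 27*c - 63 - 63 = -6*c^2 + 68*c - 126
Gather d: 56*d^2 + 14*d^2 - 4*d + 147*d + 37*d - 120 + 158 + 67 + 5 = 70*d^2 + 180*d + 110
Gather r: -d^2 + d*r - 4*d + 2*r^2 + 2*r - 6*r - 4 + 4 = -d^2 - 4*d + 2*r^2 + r*(d - 4)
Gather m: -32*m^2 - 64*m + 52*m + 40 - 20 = -32*m^2 - 12*m + 20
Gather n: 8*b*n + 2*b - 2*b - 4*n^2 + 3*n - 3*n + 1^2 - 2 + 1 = 8*b*n - 4*n^2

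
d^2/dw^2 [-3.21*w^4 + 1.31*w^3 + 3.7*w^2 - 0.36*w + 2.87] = -38.52*w^2 + 7.86*w + 7.4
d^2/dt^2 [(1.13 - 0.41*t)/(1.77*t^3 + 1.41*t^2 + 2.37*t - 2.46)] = (-7.706934*t^5 + 36.342702*t^4 + 46.931832*t^3 + 20.498076*t^2 + 43.645446*t + 15.752466)/(5.545233*t^9 + 13.252167*t^8 + 32.83173*t^7 + 15.171273*t^6 + 7.124598*t^5 - 52.829415*t^4 - 3.877443*t^3 - 15.854454*t^2 + 43.026876*t - 14.886936)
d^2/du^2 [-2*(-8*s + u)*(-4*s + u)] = -4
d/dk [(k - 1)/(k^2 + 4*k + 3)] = (k^2 + 4*k - 2*(k - 1)*(k + 2) + 3)/(k^2 + 4*k + 3)^2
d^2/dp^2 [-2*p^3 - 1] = -12*p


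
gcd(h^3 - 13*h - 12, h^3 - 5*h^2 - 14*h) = 1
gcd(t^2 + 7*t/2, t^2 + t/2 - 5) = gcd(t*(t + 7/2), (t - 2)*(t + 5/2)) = 1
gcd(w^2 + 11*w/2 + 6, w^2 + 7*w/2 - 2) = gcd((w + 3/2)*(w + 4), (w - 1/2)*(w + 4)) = w + 4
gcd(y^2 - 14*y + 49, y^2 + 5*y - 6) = 1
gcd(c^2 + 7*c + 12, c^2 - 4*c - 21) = c + 3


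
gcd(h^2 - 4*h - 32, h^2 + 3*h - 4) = h + 4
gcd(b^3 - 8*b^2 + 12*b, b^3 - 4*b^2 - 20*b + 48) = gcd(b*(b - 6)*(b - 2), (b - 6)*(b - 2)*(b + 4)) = b^2 - 8*b + 12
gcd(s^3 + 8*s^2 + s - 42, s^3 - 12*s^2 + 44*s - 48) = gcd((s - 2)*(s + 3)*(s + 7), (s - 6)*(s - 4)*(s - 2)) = s - 2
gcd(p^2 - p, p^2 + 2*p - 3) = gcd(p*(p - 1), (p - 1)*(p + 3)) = p - 1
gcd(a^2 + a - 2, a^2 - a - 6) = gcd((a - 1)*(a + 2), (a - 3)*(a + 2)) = a + 2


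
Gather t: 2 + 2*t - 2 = 2*t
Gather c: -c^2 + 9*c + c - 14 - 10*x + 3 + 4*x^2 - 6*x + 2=-c^2 + 10*c + 4*x^2 - 16*x - 9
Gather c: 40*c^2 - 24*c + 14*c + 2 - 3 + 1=40*c^2 - 10*c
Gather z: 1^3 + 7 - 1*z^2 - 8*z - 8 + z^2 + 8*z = 0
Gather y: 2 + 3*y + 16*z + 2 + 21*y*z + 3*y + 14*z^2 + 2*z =y*(21*z + 6) + 14*z^2 + 18*z + 4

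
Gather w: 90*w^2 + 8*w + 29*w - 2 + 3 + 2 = 90*w^2 + 37*w + 3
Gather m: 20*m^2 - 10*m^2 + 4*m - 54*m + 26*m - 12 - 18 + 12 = 10*m^2 - 24*m - 18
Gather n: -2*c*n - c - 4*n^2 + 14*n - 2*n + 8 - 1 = -c - 4*n^2 + n*(12 - 2*c) + 7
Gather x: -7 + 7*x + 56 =7*x + 49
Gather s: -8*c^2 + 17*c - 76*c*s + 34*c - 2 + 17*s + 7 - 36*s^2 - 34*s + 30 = -8*c^2 + 51*c - 36*s^2 + s*(-76*c - 17) + 35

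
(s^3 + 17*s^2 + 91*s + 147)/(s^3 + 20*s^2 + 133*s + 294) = (s + 3)/(s + 6)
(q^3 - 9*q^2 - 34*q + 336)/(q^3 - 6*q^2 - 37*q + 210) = (q - 8)/(q - 5)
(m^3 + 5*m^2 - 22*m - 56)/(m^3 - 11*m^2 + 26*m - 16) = (m^3 + 5*m^2 - 22*m - 56)/(m^3 - 11*m^2 + 26*m - 16)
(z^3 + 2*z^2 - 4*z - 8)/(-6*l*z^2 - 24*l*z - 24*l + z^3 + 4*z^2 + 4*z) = (z - 2)/(-6*l + z)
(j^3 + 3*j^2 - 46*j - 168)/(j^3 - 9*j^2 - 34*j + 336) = (j + 4)/(j - 8)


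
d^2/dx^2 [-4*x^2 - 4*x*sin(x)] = 4*x*sin(x) - 8*cos(x) - 8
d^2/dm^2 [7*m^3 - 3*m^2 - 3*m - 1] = 42*m - 6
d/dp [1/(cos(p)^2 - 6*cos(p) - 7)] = 2*(cos(p) - 3)*sin(p)/(sin(p)^2 + 6*cos(p) + 6)^2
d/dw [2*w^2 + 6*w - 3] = 4*w + 6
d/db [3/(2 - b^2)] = 6*b/(b^2 - 2)^2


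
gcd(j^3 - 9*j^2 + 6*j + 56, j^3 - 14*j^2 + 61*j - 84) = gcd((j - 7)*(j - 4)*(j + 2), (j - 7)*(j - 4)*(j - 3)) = j^2 - 11*j + 28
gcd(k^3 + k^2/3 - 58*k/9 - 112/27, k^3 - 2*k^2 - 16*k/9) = k^2 - 2*k - 16/9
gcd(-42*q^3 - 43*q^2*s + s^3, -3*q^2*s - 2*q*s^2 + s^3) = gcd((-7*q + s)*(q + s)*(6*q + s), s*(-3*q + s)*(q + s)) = q + s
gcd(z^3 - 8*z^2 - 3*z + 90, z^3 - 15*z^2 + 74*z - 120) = z^2 - 11*z + 30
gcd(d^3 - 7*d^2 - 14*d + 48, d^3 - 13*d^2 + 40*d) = d - 8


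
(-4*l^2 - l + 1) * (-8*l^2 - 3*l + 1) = 32*l^4 + 20*l^3 - 9*l^2 - 4*l + 1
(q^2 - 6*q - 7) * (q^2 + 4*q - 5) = q^4 - 2*q^3 - 36*q^2 + 2*q + 35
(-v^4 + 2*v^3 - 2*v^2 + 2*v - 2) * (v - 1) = -v^5 + 3*v^4 - 4*v^3 + 4*v^2 - 4*v + 2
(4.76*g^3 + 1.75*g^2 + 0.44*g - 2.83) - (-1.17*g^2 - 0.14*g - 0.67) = 4.76*g^3 + 2.92*g^2 + 0.58*g - 2.16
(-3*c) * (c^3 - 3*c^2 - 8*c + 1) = -3*c^4 + 9*c^3 + 24*c^2 - 3*c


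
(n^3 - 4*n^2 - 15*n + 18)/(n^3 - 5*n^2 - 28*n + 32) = (n^2 - 3*n - 18)/(n^2 - 4*n - 32)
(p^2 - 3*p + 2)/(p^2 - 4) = (p - 1)/(p + 2)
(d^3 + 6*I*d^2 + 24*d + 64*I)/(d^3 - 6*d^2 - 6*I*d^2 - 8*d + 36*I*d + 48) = (d^2 + 10*I*d - 16)/(d^2 - 2*d*(3 + I) + 12*I)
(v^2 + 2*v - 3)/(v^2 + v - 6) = (v - 1)/(v - 2)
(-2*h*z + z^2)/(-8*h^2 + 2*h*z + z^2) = z/(4*h + z)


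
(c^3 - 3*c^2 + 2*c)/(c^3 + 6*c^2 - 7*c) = (c - 2)/(c + 7)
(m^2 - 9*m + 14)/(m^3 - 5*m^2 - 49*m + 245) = (m - 2)/(m^2 + 2*m - 35)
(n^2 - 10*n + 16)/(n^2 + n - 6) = (n - 8)/(n + 3)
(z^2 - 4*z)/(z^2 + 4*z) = (z - 4)/(z + 4)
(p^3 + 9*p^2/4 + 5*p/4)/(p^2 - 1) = p*(4*p + 5)/(4*(p - 1))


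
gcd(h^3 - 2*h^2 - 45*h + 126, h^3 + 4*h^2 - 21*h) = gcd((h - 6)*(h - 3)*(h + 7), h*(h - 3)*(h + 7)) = h^2 + 4*h - 21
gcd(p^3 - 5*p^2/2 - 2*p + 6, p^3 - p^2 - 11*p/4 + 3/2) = p^2 - p/2 - 3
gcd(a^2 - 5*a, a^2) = a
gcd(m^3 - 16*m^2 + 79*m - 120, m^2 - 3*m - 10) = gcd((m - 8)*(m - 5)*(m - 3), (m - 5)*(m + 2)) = m - 5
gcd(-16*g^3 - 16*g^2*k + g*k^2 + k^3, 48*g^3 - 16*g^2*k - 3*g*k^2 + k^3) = 16*g^2 - k^2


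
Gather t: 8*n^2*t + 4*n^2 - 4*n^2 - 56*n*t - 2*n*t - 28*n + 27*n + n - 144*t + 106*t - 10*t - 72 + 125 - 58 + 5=t*(8*n^2 - 58*n - 48)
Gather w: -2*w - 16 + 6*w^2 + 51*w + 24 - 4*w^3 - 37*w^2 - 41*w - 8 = -4*w^3 - 31*w^2 + 8*w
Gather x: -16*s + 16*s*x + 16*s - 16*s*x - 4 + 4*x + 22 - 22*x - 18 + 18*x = 0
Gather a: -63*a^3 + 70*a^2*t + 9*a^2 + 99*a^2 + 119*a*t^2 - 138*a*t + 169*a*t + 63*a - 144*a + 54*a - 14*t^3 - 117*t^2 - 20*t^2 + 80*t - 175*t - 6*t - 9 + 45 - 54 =-63*a^3 + a^2*(70*t + 108) + a*(119*t^2 + 31*t - 27) - 14*t^3 - 137*t^2 - 101*t - 18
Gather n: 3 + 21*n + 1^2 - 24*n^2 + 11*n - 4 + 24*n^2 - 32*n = 0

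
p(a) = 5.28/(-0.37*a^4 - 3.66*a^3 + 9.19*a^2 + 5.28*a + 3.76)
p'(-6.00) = 0.00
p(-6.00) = 0.01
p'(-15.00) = -0.00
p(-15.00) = -0.00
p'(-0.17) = -0.98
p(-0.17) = 1.68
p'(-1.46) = 0.33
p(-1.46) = 0.21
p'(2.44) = 7.54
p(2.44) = 1.04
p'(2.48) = 16.40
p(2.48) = 1.49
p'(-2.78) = 0.04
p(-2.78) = 0.05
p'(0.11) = -1.91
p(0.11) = 1.19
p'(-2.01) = 0.12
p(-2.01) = 0.10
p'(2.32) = 1.91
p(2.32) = 0.58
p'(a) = 5.28*(1.48*a^3 + 10.98*a^2 - 18.38*a - 5.28)/(-0.37*a^4 - 3.66*a^3 + 9.19*a^2 + 5.28*a + 3.76)^2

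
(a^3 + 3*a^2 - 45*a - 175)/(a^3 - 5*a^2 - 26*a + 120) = (a^2 - 2*a - 35)/(a^2 - 10*a + 24)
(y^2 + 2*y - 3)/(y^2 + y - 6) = (y - 1)/(y - 2)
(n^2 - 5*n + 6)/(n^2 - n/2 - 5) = 2*(-n^2 + 5*n - 6)/(-2*n^2 + n + 10)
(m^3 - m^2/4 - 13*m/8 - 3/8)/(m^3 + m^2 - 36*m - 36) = (8*m^2 - 10*m - 3)/(8*(m^2 - 36))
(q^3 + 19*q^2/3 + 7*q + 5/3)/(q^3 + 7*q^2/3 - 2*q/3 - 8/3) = (3*q^3 + 19*q^2 + 21*q + 5)/(3*q^3 + 7*q^2 - 2*q - 8)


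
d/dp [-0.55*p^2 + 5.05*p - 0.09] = 5.05 - 1.1*p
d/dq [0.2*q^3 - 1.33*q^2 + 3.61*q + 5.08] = 0.6*q^2 - 2.66*q + 3.61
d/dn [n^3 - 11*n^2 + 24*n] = 3*n^2 - 22*n + 24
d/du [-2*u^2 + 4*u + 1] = 4 - 4*u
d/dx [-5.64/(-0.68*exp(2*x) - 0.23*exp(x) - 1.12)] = (-7.6704*exp(x) - 1.2972)*exp(x)/(0.68*exp(2*x) + 0.23*exp(x) + 1.12)^2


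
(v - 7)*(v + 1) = v^2 - 6*v - 7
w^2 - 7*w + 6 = (w - 6)*(w - 1)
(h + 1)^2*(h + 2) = h^3 + 4*h^2 + 5*h + 2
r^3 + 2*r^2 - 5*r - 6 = (r - 2)*(r + 1)*(r + 3)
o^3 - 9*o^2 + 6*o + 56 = (o - 7)*(o - 4)*(o + 2)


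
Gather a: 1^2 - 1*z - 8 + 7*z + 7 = 6*z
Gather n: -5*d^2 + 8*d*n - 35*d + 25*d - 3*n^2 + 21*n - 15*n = -5*d^2 - 10*d - 3*n^2 + n*(8*d + 6)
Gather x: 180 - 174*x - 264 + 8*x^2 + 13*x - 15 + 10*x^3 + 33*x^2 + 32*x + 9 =10*x^3 + 41*x^2 - 129*x - 90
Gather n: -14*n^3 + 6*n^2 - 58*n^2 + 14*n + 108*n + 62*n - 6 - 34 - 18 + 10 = -14*n^3 - 52*n^2 + 184*n - 48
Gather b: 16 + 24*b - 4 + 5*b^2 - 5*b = 5*b^2 + 19*b + 12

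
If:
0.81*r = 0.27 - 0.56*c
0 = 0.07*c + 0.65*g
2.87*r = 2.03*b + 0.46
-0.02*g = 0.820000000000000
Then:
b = -371.88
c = 380.71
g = -41.00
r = -262.88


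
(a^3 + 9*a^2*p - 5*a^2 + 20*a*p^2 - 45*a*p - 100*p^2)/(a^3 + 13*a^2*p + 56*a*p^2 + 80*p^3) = (a - 5)/(a + 4*p)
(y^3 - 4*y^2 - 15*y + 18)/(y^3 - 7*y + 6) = (y - 6)/(y - 2)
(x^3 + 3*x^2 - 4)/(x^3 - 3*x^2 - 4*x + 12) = (x^2 + x - 2)/(x^2 - 5*x + 6)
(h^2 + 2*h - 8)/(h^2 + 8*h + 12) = (h^2 + 2*h - 8)/(h^2 + 8*h + 12)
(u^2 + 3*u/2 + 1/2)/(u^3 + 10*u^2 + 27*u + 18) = (u + 1/2)/(u^2 + 9*u + 18)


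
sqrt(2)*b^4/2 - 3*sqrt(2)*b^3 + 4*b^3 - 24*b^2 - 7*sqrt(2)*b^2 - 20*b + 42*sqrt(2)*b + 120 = (b - 6)*(b - 2*sqrt(2))*(b + 5*sqrt(2))*(sqrt(2)*b/2 + 1)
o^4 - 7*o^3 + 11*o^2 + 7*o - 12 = (o - 4)*(o - 3)*(o - 1)*(o + 1)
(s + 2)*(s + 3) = s^2 + 5*s + 6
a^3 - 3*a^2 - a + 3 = (a - 3)*(a - 1)*(a + 1)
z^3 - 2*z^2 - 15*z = z*(z - 5)*(z + 3)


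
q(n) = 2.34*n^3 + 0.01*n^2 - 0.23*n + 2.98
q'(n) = 7.02*n^2 + 0.02*n - 0.23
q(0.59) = 3.33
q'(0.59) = 2.23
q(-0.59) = 2.64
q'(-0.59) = 2.20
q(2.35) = 32.86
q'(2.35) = 38.58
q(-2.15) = -19.74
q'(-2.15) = 32.18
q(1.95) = 19.92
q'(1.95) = 26.50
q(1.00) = 5.10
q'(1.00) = 6.81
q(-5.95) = -488.21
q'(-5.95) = 248.18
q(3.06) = 69.42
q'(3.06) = 65.56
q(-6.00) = -500.72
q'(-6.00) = 252.37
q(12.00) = 4045.18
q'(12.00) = 1010.89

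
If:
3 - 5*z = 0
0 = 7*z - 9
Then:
No Solution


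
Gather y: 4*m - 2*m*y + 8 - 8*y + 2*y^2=4*m + 2*y^2 + y*(-2*m - 8) + 8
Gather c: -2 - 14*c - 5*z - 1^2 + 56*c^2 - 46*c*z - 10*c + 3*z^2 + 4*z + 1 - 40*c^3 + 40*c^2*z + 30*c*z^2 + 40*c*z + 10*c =-40*c^3 + c^2*(40*z + 56) + c*(30*z^2 - 6*z - 14) + 3*z^2 - z - 2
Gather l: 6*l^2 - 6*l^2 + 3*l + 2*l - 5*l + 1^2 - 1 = 0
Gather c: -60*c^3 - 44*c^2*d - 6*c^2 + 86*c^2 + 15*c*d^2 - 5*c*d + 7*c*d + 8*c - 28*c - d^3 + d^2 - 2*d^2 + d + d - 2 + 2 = -60*c^3 + c^2*(80 - 44*d) + c*(15*d^2 + 2*d - 20) - d^3 - d^2 + 2*d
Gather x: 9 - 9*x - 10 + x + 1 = -8*x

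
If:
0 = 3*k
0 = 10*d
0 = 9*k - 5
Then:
No Solution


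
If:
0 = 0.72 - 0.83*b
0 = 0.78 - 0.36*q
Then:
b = 0.87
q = 2.17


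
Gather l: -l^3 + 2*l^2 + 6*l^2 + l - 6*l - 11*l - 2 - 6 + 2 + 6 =-l^3 + 8*l^2 - 16*l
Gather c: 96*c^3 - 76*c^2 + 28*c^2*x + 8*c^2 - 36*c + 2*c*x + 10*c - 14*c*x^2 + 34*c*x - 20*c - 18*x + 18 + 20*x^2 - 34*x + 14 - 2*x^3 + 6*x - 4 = 96*c^3 + c^2*(28*x - 68) + c*(-14*x^2 + 36*x - 46) - 2*x^3 + 20*x^2 - 46*x + 28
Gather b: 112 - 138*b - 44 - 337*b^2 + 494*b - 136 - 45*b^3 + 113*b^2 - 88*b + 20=-45*b^3 - 224*b^2 + 268*b - 48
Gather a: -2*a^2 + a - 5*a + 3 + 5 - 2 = -2*a^2 - 4*a + 6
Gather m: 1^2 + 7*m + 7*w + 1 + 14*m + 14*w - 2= 21*m + 21*w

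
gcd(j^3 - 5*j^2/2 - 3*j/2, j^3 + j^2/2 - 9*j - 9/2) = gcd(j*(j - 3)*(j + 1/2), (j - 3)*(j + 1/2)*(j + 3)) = j^2 - 5*j/2 - 3/2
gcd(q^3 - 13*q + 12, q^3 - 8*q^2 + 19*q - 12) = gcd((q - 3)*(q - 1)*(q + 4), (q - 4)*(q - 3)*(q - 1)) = q^2 - 4*q + 3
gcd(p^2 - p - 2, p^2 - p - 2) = p^2 - p - 2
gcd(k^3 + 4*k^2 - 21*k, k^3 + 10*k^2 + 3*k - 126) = k^2 + 4*k - 21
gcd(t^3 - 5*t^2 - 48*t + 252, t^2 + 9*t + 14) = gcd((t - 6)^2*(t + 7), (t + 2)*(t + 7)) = t + 7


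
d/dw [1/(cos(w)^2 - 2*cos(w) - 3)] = 2*(cos(w) - 1)*sin(w)/(sin(w)^2 + 2*cos(w) + 2)^2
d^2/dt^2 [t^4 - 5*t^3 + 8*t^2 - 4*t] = 12*t^2 - 30*t + 16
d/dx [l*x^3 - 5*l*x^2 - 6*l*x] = l*(3*x^2 - 10*x - 6)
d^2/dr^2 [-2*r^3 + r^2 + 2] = 2 - 12*r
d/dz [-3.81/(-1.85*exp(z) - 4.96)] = -7.0485*exp(z)/(1.85*exp(z) + 4.96)^2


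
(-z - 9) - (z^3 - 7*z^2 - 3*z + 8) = -z^3 + 7*z^2 + 2*z - 17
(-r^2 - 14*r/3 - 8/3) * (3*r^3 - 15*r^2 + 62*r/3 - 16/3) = -3*r^5 + r^4 + 124*r^3/3 - 460*r^2/9 - 272*r/9 + 128/9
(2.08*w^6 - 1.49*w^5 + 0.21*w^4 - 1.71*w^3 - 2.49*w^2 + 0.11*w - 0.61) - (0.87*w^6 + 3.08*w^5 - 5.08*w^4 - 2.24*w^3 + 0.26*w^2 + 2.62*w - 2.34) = 1.21*w^6 - 4.57*w^5 + 5.29*w^4 + 0.53*w^3 - 2.75*w^2 - 2.51*w + 1.73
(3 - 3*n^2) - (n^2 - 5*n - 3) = -4*n^2 + 5*n + 6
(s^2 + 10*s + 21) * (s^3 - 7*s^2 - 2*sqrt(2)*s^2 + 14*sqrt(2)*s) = s^5 - 2*sqrt(2)*s^4 + 3*s^4 - 49*s^3 - 6*sqrt(2)*s^3 - 147*s^2 + 98*sqrt(2)*s^2 + 294*sqrt(2)*s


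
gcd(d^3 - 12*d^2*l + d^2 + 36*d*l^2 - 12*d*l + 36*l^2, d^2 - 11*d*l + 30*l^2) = d - 6*l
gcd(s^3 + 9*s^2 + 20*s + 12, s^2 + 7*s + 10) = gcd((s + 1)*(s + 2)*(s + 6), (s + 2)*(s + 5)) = s + 2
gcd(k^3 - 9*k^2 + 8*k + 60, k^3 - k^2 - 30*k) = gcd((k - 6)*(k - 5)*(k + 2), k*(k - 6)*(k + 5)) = k - 6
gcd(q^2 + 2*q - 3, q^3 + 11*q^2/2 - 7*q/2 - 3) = q - 1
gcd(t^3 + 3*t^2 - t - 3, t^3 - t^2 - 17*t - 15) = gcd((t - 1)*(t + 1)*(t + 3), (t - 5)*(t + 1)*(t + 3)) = t^2 + 4*t + 3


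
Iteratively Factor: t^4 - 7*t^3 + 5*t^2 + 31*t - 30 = (t - 3)*(t^3 - 4*t^2 - 7*t + 10) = (t - 5)*(t - 3)*(t^2 + t - 2) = (t - 5)*(t - 3)*(t + 2)*(t - 1)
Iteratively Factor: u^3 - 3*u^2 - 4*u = (u + 1)*(u^2 - 4*u) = (u - 4)*(u + 1)*(u)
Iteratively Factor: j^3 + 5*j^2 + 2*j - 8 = (j + 2)*(j^2 + 3*j - 4) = (j + 2)*(j + 4)*(j - 1)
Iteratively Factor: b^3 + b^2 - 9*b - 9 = (b + 1)*(b^2 - 9) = (b - 3)*(b + 1)*(b + 3)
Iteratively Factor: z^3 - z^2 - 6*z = (z)*(z^2 - z - 6) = z*(z + 2)*(z - 3)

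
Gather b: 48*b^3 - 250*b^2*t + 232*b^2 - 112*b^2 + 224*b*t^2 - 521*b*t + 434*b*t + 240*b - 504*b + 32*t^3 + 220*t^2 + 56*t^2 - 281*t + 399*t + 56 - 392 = 48*b^3 + b^2*(120 - 250*t) + b*(224*t^2 - 87*t - 264) + 32*t^3 + 276*t^2 + 118*t - 336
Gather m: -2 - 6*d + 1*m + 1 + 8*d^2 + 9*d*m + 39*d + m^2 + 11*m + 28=8*d^2 + 33*d + m^2 + m*(9*d + 12) + 27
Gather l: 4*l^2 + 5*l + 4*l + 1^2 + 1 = 4*l^2 + 9*l + 2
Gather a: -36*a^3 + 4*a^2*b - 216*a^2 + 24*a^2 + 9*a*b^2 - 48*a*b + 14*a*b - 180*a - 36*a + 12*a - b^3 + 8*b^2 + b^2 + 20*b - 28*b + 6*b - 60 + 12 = -36*a^3 + a^2*(4*b - 192) + a*(9*b^2 - 34*b - 204) - b^3 + 9*b^2 - 2*b - 48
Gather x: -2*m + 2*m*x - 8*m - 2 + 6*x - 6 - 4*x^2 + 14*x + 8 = -10*m - 4*x^2 + x*(2*m + 20)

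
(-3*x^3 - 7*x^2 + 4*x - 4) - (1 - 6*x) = -3*x^3 - 7*x^2 + 10*x - 5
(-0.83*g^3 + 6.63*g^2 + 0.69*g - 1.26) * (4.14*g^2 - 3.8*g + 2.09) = -3.4362*g^5 + 30.6022*g^4 - 24.0721*g^3 + 6.0183*g^2 + 6.2301*g - 2.6334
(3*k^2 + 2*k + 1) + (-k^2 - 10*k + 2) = 2*k^2 - 8*k + 3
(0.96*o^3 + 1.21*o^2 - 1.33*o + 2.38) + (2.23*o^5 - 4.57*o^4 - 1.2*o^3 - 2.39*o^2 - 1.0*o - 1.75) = 2.23*o^5 - 4.57*o^4 - 0.24*o^3 - 1.18*o^2 - 2.33*o + 0.63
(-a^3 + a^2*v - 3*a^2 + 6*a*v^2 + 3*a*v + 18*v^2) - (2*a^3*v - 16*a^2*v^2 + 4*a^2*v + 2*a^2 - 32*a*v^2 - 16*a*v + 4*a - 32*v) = -2*a^3*v - a^3 + 16*a^2*v^2 - 3*a^2*v - 5*a^2 + 38*a*v^2 + 19*a*v - 4*a + 18*v^2 + 32*v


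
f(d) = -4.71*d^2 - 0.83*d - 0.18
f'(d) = -9.42*d - 0.83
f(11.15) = -594.99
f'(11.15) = -105.86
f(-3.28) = -48.13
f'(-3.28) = 30.07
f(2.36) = -28.37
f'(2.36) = -23.06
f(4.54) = -101.03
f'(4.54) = -43.60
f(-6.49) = -193.18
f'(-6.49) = 60.31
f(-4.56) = -94.33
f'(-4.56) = 42.13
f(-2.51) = -27.77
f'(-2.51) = 22.81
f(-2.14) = -19.97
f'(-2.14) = 19.33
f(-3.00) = -40.08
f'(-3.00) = 27.43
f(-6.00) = -164.76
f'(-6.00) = 55.69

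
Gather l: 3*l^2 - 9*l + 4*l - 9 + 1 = 3*l^2 - 5*l - 8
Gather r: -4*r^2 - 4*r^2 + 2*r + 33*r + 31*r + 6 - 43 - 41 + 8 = -8*r^2 + 66*r - 70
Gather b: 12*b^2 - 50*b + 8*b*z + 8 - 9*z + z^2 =12*b^2 + b*(8*z - 50) + z^2 - 9*z + 8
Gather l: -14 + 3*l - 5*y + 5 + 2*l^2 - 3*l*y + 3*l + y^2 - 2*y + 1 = 2*l^2 + l*(6 - 3*y) + y^2 - 7*y - 8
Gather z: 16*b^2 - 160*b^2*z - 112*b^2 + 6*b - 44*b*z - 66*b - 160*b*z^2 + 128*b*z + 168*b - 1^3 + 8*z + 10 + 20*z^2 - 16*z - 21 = -96*b^2 + 108*b + z^2*(20 - 160*b) + z*(-160*b^2 + 84*b - 8) - 12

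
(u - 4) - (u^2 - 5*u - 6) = -u^2 + 6*u + 2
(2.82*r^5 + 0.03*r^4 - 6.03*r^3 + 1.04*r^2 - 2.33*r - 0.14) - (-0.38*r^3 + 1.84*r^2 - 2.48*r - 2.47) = 2.82*r^5 + 0.03*r^4 - 5.65*r^3 - 0.8*r^2 + 0.15*r + 2.33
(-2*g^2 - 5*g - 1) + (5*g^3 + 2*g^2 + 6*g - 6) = 5*g^3 + g - 7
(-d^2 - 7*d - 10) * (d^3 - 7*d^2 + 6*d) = -d^5 + 33*d^3 + 28*d^2 - 60*d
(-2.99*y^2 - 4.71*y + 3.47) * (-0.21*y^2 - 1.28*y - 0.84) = 0.6279*y^4 + 4.8163*y^3 + 7.8117*y^2 - 0.4852*y - 2.9148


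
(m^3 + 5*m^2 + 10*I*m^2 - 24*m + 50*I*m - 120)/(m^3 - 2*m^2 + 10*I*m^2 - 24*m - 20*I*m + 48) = (m + 5)/(m - 2)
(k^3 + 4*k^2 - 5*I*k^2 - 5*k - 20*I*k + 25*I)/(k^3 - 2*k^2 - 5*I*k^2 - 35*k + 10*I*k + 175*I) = (k - 1)/(k - 7)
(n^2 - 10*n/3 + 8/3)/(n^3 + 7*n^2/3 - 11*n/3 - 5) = (3*n^2 - 10*n + 8)/(3*n^3 + 7*n^2 - 11*n - 15)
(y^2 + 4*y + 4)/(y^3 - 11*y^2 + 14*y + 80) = (y + 2)/(y^2 - 13*y + 40)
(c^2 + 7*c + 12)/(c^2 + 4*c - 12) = (c^2 + 7*c + 12)/(c^2 + 4*c - 12)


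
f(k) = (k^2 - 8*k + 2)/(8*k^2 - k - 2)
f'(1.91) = 0.28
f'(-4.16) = 0.06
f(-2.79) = 0.51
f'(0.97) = 2.04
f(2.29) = -0.29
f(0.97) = -1.06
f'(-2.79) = 0.15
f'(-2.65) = 0.17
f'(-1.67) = 0.53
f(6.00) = -0.04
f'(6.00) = 0.03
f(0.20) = -0.23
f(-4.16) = 0.37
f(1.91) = -0.38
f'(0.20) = 3.77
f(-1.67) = 0.83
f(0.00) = -1.00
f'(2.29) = 0.19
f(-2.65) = 0.53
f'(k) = (1 - 16*k)*(k^2 - 8*k + 2)/(8*k^2 - k - 2)^2 + (2*k - 8)/(8*k^2 - k - 2) = 9*(7*k^2 - 4*k + 2)/(64*k^4 - 16*k^3 - 31*k^2 + 4*k + 4)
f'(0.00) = 4.50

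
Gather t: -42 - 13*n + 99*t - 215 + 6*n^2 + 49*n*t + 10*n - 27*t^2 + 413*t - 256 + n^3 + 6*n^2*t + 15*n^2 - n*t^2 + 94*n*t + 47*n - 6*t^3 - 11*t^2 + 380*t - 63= n^3 + 21*n^2 + 44*n - 6*t^3 + t^2*(-n - 38) + t*(6*n^2 + 143*n + 892) - 576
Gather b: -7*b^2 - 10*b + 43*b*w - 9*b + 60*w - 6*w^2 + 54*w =-7*b^2 + b*(43*w - 19) - 6*w^2 + 114*w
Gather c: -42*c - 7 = -42*c - 7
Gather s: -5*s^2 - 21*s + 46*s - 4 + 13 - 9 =-5*s^2 + 25*s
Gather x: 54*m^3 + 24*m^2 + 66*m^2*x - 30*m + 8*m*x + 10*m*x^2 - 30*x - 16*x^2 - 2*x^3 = 54*m^3 + 24*m^2 - 30*m - 2*x^3 + x^2*(10*m - 16) + x*(66*m^2 + 8*m - 30)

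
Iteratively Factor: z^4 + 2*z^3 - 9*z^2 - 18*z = (z)*(z^3 + 2*z^2 - 9*z - 18) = z*(z - 3)*(z^2 + 5*z + 6) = z*(z - 3)*(z + 3)*(z + 2)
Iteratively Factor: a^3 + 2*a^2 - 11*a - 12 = (a + 1)*(a^2 + a - 12) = (a - 3)*(a + 1)*(a + 4)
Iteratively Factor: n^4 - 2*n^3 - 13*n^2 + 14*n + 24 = (n + 1)*(n^3 - 3*n^2 - 10*n + 24) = (n - 4)*(n + 1)*(n^2 + n - 6) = (n - 4)*(n + 1)*(n + 3)*(n - 2)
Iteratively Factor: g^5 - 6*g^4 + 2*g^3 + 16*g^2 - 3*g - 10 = (g + 1)*(g^4 - 7*g^3 + 9*g^2 + 7*g - 10) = (g - 5)*(g + 1)*(g^3 - 2*g^2 - g + 2) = (g - 5)*(g - 1)*(g + 1)*(g^2 - g - 2) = (g - 5)*(g - 1)*(g + 1)^2*(g - 2)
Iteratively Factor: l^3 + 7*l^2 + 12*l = (l)*(l^2 + 7*l + 12) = l*(l + 4)*(l + 3)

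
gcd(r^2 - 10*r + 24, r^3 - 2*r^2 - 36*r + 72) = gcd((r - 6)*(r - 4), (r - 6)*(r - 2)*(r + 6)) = r - 6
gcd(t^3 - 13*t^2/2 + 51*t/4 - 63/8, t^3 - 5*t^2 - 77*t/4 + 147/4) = t - 3/2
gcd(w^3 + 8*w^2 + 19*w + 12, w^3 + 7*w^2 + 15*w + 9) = w^2 + 4*w + 3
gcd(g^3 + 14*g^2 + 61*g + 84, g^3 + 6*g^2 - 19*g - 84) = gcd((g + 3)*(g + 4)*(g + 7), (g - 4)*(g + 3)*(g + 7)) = g^2 + 10*g + 21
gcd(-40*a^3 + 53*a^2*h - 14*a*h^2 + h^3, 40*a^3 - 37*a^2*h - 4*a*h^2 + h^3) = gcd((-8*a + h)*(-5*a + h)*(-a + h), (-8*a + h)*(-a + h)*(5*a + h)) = 8*a^2 - 9*a*h + h^2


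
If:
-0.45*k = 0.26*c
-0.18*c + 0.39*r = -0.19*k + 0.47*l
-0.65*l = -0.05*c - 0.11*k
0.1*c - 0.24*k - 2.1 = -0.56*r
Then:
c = 3.28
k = -1.89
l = -0.07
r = 2.35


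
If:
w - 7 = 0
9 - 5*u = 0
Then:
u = 9/5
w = 7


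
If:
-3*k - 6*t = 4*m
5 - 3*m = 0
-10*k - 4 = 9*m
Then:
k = -19/10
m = 5/3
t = -29/180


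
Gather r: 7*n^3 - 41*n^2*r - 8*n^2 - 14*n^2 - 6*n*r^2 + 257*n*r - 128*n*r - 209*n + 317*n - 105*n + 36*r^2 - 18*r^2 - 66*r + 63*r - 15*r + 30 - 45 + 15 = 7*n^3 - 22*n^2 + 3*n + r^2*(18 - 6*n) + r*(-41*n^2 + 129*n - 18)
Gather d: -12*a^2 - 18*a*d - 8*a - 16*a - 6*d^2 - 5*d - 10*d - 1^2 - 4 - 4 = -12*a^2 - 24*a - 6*d^2 + d*(-18*a - 15) - 9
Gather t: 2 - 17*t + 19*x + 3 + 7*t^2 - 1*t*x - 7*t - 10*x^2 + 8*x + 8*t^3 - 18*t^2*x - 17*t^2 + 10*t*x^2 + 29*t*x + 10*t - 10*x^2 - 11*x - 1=8*t^3 + t^2*(-18*x - 10) + t*(10*x^2 + 28*x - 14) - 20*x^2 + 16*x + 4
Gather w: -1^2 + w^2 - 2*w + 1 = w^2 - 2*w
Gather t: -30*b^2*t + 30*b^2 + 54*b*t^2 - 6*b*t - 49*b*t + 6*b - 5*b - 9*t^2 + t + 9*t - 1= 30*b^2 + b + t^2*(54*b - 9) + t*(-30*b^2 - 55*b + 10) - 1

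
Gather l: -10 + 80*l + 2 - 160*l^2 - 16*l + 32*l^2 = -128*l^2 + 64*l - 8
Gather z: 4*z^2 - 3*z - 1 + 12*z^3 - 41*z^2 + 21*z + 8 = 12*z^3 - 37*z^2 + 18*z + 7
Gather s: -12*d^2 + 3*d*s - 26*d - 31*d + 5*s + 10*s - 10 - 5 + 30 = -12*d^2 - 57*d + s*(3*d + 15) + 15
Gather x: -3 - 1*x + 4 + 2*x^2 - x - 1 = 2*x^2 - 2*x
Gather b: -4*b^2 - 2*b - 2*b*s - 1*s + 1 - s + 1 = -4*b^2 + b*(-2*s - 2) - 2*s + 2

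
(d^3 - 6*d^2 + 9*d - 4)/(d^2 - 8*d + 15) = (d^3 - 6*d^2 + 9*d - 4)/(d^2 - 8*d + 15)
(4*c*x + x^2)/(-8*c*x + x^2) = (4*c + x)/(-8*c + x)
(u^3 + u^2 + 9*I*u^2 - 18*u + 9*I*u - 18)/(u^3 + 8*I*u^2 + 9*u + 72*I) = (u^2 + u*(1 + 6*I) + 6*I)/(u^2 + 5*I*u + 24)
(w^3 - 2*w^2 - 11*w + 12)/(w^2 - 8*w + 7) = (w^2 - w - 12)/(w - 7)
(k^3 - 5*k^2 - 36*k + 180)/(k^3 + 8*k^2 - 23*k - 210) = (k - 6)/(k + 7)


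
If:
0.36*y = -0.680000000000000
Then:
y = -1.89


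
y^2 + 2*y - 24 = (y - 4)*(y + 6)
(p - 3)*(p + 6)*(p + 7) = p^3 + 10*p^2 + 3*p - 126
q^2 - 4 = (q - 2)*(q + 2)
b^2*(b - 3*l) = b^3 - 3*b^2*l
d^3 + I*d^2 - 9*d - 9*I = (d - 3)*(d + 3)*(d + I)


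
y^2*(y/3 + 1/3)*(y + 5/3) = y^4/3 + 8*y^3/9 + 5*y^2/9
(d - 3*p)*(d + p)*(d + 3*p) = d^3 + d^2*p - 9*d*p^2 - 9*p^3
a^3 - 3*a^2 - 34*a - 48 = (a - 8)*(a + 2)*(a + 3)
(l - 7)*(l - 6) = l^2 - 13*l + 42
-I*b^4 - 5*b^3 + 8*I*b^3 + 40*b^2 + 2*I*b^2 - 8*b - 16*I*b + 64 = (b - 8)*(b - 4*I)*(b - 2*I)*(-I*b + 1)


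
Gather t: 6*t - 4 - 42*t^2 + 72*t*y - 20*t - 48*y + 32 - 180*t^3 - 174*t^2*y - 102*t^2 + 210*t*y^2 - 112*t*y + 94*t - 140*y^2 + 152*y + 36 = -180*t^3 + t^2*(-174*y - 144) + t*(210*y^2 - 40*y + 80) - 140*y^2 + 104*y + 64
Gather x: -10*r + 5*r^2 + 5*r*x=5*r^2 + 5*r*x - 10*r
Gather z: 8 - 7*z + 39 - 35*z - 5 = 42 - 42*z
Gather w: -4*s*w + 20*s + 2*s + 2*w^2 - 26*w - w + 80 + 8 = 22*s + 2*w^2 + w*(-4*s - 27) + 88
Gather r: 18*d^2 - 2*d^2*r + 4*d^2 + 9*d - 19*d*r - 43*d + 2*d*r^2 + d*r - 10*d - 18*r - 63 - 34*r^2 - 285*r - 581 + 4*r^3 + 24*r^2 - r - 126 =22*d^2 - 44*d + 4*r^3 + r^2*(2*d - 10) + r*(-2*d^2 - 18*d - 304) - 770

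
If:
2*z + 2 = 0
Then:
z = -1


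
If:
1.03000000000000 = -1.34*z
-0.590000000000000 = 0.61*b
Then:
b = -0.97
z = -0.77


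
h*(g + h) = g*h + h^2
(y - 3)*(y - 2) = y^2 - 5*y + 6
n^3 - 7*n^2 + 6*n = n*(n - 6)*(n - 1)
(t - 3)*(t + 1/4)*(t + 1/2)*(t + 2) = t^4 - t^3/4 - 53*t^2/8 - 37*t/8 - 3/4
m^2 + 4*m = m*(m + 4)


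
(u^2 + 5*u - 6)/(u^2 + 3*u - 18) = (u - 1)/(u - 3)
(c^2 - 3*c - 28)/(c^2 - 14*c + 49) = (c + 4)/(c - 7)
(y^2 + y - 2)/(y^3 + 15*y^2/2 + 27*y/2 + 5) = 2*(y - 1)/(2*y^2 + 11*y + 5)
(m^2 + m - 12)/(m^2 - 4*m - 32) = (m - 3)/(m - 8)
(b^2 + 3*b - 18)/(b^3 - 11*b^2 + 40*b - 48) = (b + 6)/(b^2 - 8*b + 16)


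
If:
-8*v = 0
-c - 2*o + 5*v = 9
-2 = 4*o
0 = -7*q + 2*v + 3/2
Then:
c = -8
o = -1/2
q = 3/14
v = 0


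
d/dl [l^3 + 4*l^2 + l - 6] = 3*l^2 + 8*l + 1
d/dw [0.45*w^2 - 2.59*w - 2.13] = 0.9*w - 2.59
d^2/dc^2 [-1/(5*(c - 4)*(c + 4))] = 2*(-3*c^2 - 16)/(5*(c^6 - 48*c^4 + 768*c^2 - 4096))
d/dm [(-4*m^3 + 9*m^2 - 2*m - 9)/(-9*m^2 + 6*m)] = 2*(6*m^4 - 8*m^3 + 6*m^2 - 27*m + 9)/(3*m^2*(9*m^2 - 12*m + 4))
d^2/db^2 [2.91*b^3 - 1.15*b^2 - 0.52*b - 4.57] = 17.46*b - 2.3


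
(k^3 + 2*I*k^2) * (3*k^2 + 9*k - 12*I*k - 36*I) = 3*k^5 + 9*k^4 - 6*I*k^4 + 24*k^3 - 18*I*k^3 + 72*k^2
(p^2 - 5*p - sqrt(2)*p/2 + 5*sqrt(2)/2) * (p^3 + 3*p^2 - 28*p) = p^5 - 2*p^4 - sqrt(2)*p^4/2 - 43*p^3 + sqrt(2)*p^3 + 43*sqrt(2)*p^2/2 + 140*p^2 - 70*sqrt(2)*p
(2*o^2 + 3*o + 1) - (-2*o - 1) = 2*o^2 + 5*o + 2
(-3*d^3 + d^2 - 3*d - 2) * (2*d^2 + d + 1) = -6*d^5 - d^4 - 8*d^3 - 6*d^2 - 5*d - 2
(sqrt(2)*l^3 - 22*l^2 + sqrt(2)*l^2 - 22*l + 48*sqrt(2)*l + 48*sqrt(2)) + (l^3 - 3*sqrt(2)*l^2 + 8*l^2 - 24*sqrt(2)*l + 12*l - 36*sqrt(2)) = l^3 + sqrt(2)*l^3 - 14*l^2 - 2*sqrt(2)*l^2 - 10*l + 24*sqrt(2)*l + 12*sqrt(2)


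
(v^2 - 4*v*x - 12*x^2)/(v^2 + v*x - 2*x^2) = (-v + 6*x)/(-v + x)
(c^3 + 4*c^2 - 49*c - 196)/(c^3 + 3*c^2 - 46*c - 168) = (c + 7)/(c + 6)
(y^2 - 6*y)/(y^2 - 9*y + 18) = y/(y - 3)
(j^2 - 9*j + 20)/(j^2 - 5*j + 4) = (j - 5)/(j - 1)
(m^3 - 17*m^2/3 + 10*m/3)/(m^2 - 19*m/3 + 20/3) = m*(3*m - 2)/(3*m - 4)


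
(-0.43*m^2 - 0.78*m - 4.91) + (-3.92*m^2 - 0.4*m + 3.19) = -4.35*m^2 - 1.18*m - 1.72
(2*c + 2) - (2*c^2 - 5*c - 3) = -2*c^2 + 7*c + 5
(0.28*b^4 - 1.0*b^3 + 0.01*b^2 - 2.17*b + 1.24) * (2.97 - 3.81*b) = -1.0668*b^5 + 4.6416*b^4 - 3.0081*b^3 + 8.2974*b^2 - 11.1693*b + 3.6828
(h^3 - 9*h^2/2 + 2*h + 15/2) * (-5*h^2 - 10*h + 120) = -5*h^5 + 25*h^4/2 + 155*h^3 - 1195*h^2/2 + 165*h + 900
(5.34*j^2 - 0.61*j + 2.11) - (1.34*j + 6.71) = 5.34*j^2 - 1.95*j - 4.6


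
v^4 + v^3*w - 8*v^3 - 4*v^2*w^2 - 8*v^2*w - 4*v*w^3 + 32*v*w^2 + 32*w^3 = (v - 8)*(v - 2*w)*(v + w)*(v + 2*w)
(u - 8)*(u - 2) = u^2 - 10*u + 16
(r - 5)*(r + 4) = r^2 - r - 20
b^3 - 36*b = b*(b - 6)*(b + 6)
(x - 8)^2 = x^2 - 16*x + 64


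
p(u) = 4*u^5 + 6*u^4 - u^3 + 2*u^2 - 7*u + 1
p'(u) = 20*u^4 + 24*u^3 - 3*u^2 + 4*u - 7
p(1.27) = 22.11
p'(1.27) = 94.43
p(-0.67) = 7.56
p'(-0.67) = -14.21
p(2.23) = 353.21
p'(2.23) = 747.75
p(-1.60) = 18.79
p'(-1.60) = 11.69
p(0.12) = 0.19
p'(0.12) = -6.52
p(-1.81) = 12.84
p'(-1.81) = 48.27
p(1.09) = 9.08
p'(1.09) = 53.11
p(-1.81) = 12.84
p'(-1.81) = 48.27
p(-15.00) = -2729819.00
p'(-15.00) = 930758.00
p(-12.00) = -868811.00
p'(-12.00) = 372761.00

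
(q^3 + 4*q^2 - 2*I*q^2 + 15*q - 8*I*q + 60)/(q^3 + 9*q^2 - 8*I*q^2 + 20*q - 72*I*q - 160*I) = (q^2 - 2*I*q + 15)/(q^2 + q*(5 - 8*I) - 40*I)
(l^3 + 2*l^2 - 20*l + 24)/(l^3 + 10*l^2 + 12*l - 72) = (l - 2)/(l + 6)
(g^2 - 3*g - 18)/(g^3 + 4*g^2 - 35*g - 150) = (g + 3)/(g^2 + 10*g + 25)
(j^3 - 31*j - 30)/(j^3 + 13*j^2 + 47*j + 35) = (j - 6)/(j + 7)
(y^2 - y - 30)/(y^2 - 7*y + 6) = (y + 5)/(y - 1)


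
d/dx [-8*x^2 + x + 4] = 1 - 16*x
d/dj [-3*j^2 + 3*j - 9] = 3 - 6*j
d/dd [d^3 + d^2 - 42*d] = 3*d^2 + 2*d - 42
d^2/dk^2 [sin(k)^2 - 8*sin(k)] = 8*sin(k) + 2*cos(2*k)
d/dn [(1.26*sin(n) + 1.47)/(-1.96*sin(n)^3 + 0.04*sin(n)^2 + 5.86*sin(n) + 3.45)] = (4.9392*sin(n)^3 + 8.5932*sin(n)^2 - 0.1176*sin(n) - 4.2672)*cos(n)/(3.8416*sin(n)^6 - 0.1568*sin(n)^5 - 22.9696*sin(n)^4 - 13.0552*sin(n)^3 + 34.6156*sin(n)^2 + 40.434*sin(n) + 11.9025)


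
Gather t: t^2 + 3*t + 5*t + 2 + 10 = t^2 + 8*t + 12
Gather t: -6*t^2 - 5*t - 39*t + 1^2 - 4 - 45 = -6*t^2 - 44*t - 48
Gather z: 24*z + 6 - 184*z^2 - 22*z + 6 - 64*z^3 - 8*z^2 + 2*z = -64*z^3 - 192*z^2 + 4*z + 12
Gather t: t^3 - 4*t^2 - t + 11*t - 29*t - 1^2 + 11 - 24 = t^3 - 4*t^2 - 19*t - 14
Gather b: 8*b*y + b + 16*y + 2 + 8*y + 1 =b*(8*y + 1) + 24*y + 3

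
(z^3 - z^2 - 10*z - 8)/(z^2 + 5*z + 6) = (z^2 - 3*z - 4)/(z + 3)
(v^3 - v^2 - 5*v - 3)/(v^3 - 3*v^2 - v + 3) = (v + 1)/(v - 1)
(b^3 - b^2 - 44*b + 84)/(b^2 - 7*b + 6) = (b^2 + 5*b - 14)/(b - 1)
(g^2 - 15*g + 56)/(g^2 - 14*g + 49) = (g - 8)/(g - 7)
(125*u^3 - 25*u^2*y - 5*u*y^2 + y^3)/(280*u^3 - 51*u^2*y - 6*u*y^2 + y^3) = (-25*u^2 + y^2)/(-56*u^2 - u*y + y^2)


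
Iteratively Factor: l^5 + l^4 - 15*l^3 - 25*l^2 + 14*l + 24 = (l + 2)*(l^4 - l^3 - 13*l^2 + l + 12) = (l - 1)*(l + 2)*(l^3 - 13*l - 12) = (l - 1)*(l + 2)*(l + 3)*(l^2 - 3*l - 4) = (l - 1)*(l + 1)*(l + 2)*(l + 3)*(l - 4)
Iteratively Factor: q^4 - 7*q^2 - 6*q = (q)*(q^3 - 7*q - 6) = q*(q - 3)*(q^2 + 3*q + 2) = q*(q - 3)*(q + 1)*(q + 2)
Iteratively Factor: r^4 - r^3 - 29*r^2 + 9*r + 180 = (r - 5)*(r^3 + 4*r^2 - 9*r - 36) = (r - 5)*(r + 3)*(r^2 + r - 12) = (r - 5)*(r + 3)*(r + 4)*(r - 3)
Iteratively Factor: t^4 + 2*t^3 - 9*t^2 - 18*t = (t + 2)*(t^3 - 9*t) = (t - 3)*(t + 2)*(t^2 + 3*t) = (t - 3)*(t + 2)*(t + 3)*(t)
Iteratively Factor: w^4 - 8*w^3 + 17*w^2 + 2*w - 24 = (w - 2)*(w^3 - 6*w^2 + 5*w + 12) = (w - 3)*(w - 2)*(w^2 - 3*w - 4) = (w - 4)*(w - 3)*(w - 2)*(w + 1)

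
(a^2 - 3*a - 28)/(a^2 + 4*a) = (a - 7)/a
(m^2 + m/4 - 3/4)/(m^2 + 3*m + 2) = (m - 3/4)/(m + 2)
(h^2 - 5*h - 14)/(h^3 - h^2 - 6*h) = (h - 7)/(h*(h - 3))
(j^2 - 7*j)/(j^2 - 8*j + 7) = j/(j - 1)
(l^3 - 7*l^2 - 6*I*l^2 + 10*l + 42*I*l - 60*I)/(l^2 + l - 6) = (l^2 - l*(5 + 6*I) + 30*I)/(l + 3)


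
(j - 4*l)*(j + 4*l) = j^2 - 16*l^2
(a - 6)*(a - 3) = a^2 - 9*a + 18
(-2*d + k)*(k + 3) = -2*d*k - 6*d + k^2 + 3*k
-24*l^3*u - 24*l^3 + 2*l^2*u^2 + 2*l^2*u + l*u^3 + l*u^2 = (-4*l + u)*(6*l + u)*(l*u + l)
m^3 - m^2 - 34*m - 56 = (m - 7)*(m + 2)*(m + 4)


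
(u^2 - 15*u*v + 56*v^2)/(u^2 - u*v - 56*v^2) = (u - 7*v)/(u + 7*v)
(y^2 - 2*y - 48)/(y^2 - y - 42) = (y - 8)/(y - 7)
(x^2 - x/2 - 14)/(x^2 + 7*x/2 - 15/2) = (2*x^2 - x - 28)/(2*x^2 + 7*x - 15)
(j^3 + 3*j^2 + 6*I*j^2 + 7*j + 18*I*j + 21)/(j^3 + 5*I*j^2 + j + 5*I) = (j^2 + j*(3 + 7*I) + 21*I)/(j^2 + 6*I*j - 5)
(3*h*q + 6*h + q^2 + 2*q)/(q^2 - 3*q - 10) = (3*h + q)/(q - 5)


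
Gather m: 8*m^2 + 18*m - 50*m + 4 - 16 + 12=8*m^2 - 32*m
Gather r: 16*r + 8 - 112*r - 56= -96*r - 48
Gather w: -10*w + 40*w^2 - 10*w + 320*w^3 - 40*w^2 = 320*w^3 - 20*w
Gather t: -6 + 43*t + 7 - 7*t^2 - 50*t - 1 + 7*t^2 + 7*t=0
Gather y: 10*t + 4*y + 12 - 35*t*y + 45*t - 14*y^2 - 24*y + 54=55*t - 14*y^2 + y*(-35*t - 20) + 66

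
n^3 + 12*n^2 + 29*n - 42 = (n - 1)*(n + 6)*(n + 7)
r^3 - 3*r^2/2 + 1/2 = (r - 1)^2*(r + 1/2)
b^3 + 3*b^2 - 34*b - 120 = (b - 6)*(b + 4)*(b + 5)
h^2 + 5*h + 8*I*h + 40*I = (h + 5)*(h + 8*I)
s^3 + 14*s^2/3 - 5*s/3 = s*(s - 1/3)*(s + 5)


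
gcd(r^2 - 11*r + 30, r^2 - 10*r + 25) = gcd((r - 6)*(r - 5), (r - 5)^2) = r - 5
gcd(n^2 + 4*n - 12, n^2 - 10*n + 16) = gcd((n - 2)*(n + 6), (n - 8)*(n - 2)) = n - 2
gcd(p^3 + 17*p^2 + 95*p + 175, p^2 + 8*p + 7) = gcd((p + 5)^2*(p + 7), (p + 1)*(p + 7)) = p + 7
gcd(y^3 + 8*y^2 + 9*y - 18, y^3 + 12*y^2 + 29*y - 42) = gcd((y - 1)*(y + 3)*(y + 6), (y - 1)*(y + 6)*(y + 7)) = y^2 + 5*y - 6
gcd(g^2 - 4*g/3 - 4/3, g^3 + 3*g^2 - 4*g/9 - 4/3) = g + 2/3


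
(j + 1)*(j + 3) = j^2 + 4*j + 3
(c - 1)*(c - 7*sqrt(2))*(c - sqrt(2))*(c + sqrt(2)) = c^4 - 7*sqrt(2)*c^3 - c^3 - 2*c^2 + 7*sqrt(2)*c^2 + 2*c + 14*sqrt(2)*c - 14*sqrt(2)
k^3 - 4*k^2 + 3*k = k*(k - 3)*(k - 1)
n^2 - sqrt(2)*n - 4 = (n - 2*sqrt(2))*(n + sqrt(2))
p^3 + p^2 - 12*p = p*(p - 3)*(p + 4)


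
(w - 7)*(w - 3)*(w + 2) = w^3 - 8*w^2 + w + 42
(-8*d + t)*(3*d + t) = -24*d^2 - 5*d*t + t^2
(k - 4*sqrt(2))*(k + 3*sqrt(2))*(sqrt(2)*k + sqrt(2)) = sqrt(2)*k^3 - 2*k^2 + sqrt(2)*k^2 - 24*sqrt(2)*k - 2*k - 24*sqrt(2)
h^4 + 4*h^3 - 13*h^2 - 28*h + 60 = (h - 2)^2*(h + 3)*(h + 5)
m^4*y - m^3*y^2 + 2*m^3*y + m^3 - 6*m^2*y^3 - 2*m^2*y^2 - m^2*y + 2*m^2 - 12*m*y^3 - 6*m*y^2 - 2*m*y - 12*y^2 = (m + 2)*(m - 3*y)*(m + 2*y)*(m*y + 1)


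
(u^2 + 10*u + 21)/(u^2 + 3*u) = (u + 7)/u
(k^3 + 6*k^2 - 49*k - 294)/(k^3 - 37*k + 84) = (k^2 - k - 42)/(k^2 - 7*k + 12)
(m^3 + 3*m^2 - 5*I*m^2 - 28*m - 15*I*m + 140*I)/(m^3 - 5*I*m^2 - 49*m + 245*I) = (m - 4)/(m - 7)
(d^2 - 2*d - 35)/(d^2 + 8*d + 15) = (d - 7)/(d + 3)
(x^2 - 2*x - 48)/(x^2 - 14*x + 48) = (x + 6)/(x - 6)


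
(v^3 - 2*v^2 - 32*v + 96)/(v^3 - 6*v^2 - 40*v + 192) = (v - 4)/(v - 8)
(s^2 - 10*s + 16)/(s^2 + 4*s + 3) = (s^2 - 10*s + 16)/(s^2 + 4*s + 3)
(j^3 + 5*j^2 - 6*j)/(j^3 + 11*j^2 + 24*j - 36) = j/(j + 6)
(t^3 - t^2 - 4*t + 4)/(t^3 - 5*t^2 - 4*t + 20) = (t - 1)/(t - 5)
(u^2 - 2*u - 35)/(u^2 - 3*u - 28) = (u + 5)/(u + 4)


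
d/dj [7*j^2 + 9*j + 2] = 14*j + 9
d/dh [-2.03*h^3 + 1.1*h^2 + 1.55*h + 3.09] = -6.09*h^2 + 2.2*h + 1.55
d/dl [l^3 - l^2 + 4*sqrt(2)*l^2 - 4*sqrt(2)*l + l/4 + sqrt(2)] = 3*l^2 - 2*l + 8*sqrt(2)*l - 4*sqrt(2) + 1/4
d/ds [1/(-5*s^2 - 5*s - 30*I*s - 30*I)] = (2*s + 1 + 6*I)/(5*(s^2 + s + 6*I*s + 6*I)^2)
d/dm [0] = 0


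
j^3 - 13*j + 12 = (j - 3)*(j - 1)*(j + 4)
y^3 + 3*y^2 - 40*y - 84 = (y - 6)*(y + 2)*(y + 7)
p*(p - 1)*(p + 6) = p^3 + 5*p^2 - 6*p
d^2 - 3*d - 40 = (d - 8)*(d + 5)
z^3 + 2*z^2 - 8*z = z*(z - 2)*(z + 4)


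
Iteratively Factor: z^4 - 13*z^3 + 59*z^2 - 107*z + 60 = (z - 5)*(z^3 - 8*z^2 + 19*z - 12) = (z - 5)*(z - 3)*(z^2 - 5*z + 4) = (z - 5)*(z - 3)*(z - 1)*(z - 4)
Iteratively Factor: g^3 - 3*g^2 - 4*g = (g + 1)*(g^2 - 4*g) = g*(g + 1)*(g - 4)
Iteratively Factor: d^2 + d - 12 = (d - 3)*(d + 4)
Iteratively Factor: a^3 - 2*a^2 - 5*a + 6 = (a + 2)*(a^2 - 4*a + 3) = (a - 1)*(a + 2)*(a - 3)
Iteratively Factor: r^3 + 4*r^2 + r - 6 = (r + 2)*(r^2 + 2*r - 3) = (r + 2)*(r + 3)*(r - 1)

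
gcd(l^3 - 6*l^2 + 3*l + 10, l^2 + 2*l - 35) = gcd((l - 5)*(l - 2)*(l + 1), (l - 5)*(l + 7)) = l - 5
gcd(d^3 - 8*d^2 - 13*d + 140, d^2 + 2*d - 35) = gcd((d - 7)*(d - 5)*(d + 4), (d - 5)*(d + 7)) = d - 5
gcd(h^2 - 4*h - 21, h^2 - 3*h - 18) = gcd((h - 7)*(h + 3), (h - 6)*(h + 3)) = h + 3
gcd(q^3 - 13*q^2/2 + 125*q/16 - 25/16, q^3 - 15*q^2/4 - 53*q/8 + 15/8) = q^2 - 21*q/4 + 5/4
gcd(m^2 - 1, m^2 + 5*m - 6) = m - 1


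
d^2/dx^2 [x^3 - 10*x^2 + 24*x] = 6*x - 20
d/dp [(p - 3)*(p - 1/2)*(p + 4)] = 3*p^2 + p - 25/2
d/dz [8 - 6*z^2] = -12*z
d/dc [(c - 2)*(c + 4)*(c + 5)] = 3*c^2 + 14*c + 2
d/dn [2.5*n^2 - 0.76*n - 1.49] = 5.0*n - 0.76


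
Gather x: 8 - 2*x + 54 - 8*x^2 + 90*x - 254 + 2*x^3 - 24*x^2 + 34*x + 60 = 2*x^3 - 32*x^2 + 122*x - 132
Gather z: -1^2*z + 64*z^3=64*z^3 - z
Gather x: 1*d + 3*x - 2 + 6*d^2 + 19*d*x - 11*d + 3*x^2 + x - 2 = 6*d^2 - 10*d + 3*x^2 + x*(19*d + 4) - 4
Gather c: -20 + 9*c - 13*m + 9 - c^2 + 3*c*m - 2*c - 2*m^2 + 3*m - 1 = -c^2 + c*(3*m + 7) - 2*m^2 - 10*m - 12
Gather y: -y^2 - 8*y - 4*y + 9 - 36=-y^2 - 12*y - 27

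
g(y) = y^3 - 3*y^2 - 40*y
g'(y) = 3*y^2 - 6*y - 40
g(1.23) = -51.88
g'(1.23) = -42.84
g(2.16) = -90.32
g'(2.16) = -38.96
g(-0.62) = 23.41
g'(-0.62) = -35.13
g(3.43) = -132.14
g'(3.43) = -25.29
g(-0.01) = 0.40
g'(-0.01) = -39.94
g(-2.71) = 66.47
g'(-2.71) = -1.71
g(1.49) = -62.95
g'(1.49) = -42.28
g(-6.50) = -141.38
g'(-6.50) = 125.75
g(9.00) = 126.00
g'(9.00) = 149.00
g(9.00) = 126.00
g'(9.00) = 149.00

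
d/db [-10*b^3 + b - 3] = 1 - 30*b^2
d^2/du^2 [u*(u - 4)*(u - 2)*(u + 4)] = 12*u^2 - 12*u - 32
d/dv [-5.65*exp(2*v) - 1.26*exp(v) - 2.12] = (-11.3*exp(v) - 1.26)*exp(v)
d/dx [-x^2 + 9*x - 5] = 9 - 2*x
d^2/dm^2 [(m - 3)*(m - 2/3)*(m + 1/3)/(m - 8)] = 2*(9*m^3 - 216*m^2 + 1728*m - 1858)/(9*(m^3 - 24*m^2 + 192*m - 512))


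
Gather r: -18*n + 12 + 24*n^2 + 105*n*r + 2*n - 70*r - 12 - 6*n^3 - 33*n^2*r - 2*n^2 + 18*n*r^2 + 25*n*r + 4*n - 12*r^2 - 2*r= -6*n^3 + 22*n^2 - 12*n + r^2*(18*n - 12) + r*(-33*n^2 + 130*n - 72)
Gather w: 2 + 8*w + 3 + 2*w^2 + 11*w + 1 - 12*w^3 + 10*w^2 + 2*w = -12*w^3 + 12*w^2 + 21*w + 6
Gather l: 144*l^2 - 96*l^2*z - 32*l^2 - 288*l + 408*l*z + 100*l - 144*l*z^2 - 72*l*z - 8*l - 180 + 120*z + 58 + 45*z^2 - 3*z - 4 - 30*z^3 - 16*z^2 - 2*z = l^2*(112 - 96*z) + l*(-144*z^2 + 336*z - 196) - 30*z^3 + 29*z^2 + 115*z - 126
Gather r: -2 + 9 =7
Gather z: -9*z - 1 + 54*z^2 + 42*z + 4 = 54*z^2 + 33*z + 3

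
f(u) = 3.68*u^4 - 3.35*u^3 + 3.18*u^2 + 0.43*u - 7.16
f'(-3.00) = -506.54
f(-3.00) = 408.70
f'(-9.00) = -11601.74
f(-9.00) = 26833.18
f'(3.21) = 404.17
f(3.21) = 306.90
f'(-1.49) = -80.05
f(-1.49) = 28.48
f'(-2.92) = -470.32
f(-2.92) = 369.64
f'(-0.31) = -2.95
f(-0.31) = -6.85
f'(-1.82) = -133.18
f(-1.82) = 63.16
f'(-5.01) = -2134.75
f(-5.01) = 2810.23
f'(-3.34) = -681.39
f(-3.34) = 609.67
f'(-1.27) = -54.01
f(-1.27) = 13.86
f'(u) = 14.72*u^3 - 10.05*u^2 + 6.36*u + 0.43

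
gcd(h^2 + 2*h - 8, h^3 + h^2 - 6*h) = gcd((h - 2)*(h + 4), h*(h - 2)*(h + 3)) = h - 2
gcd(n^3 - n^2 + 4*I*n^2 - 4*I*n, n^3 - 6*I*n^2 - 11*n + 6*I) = 1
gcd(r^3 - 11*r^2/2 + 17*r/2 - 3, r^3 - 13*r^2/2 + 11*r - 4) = r^2 - 5*r/2 + 1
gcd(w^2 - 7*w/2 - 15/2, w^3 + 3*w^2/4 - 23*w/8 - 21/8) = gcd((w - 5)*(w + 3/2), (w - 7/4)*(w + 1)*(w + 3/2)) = w + 3/2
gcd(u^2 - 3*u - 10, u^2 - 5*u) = u - 5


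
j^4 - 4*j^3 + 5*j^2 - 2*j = j*(j - 2)*(j - 1)^2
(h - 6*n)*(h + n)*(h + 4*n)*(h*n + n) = h^4*n - h^3*n^2 + h^3*n - 26*h^2*n^3 - h^2*n^2 - 24*h*n^4 - 26*h*n^3 - 24*n^4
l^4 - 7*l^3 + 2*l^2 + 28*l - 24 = (l - 6)*(l - 2)*(l - 1)*(l + 2)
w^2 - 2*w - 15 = (w - 5)*(w + 3)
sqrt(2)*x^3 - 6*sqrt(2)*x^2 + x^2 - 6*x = x*(x - 6)*(sqrt(2)*x + 1)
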